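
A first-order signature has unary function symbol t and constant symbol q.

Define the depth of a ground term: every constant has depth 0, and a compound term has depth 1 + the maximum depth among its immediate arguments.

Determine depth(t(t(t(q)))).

depth(t(q)) = 1 + depth(q) = 1 + 0 = 1
depth(t(t(q))) = 1 + depth(t(q)) = 1 + 1 = 2
depth(t(t(t(q)))) = 1 + depth(t(t(q))) = 1 + 2 = 3

3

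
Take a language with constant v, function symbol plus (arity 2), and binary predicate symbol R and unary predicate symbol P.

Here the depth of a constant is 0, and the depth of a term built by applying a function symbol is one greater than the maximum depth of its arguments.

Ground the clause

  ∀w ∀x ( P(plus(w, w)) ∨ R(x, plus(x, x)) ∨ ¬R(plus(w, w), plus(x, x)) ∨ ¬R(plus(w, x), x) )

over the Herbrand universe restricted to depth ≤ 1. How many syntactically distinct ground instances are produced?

Ground terms of depth ≤ 1:
  Write N_k for the number of ground terms of depth ≤ k. A term of depth ≤ k is either a constant or a function symbol applied to arguments of depth ≤ k−1, so N_k = 1 + N_{k-1}^2.
  N_0 = 1
  N_1 = 1 + 1^2 = 2
  Explicitly: v, plus(v, v).
So there are 2 ground terms available for substitution.
The body mentions every one of the 2 quantified variables; since ground terms form a free algebra, no two substitutions collapse to the same formula.
Number of ground instances = 2^2 = 4.

4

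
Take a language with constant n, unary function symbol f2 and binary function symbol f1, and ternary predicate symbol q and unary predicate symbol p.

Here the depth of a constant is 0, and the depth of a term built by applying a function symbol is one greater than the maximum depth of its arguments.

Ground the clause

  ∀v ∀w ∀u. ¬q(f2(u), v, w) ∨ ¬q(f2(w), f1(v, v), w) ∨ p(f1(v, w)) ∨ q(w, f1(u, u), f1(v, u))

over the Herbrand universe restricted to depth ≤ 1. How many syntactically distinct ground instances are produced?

27

Ground terms of depth ≤ 1:
  Write N_k for the number of ground terms of depth ≤ k. A term of depth ≤ k is either a constant or a function symbol applied to arguments of depth ≤ k−1, so N_k = 1 + N_{k-1} + N_{k-1}^2.
  N_0 = 1
  N_1 = 1 + 1 + 1^2 = 3
So there are 3 ground terms available for substitution.
Each of v, w, u ranges independently over the available ground terms, and distinct assignments produce distinct instances.
Number of ground instances = 3^3 = 27.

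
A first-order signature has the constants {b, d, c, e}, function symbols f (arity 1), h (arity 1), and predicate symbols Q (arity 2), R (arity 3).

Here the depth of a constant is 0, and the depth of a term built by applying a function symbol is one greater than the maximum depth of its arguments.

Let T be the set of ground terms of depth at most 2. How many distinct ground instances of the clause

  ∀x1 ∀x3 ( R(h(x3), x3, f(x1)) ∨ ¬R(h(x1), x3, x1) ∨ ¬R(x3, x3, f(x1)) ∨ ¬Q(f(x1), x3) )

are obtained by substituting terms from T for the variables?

784

Ground terms of depth ≤ 2:
  If N_k denotes the number of depth-≤k ground terms, the 4 constants give N_0 = 4, and each function symbol of arity r contributes N_{k-1}^r new terms at level k: N_k = 4 + N_{k-1} + N_{k-1}.
  N_0 = 4
  N_1 = 4 + 4 + 4 = 12
  N_2 = 4 + 12 + 12 = 28
So there are 28 ground terms available for substitution.
There are 2 variables to instantiate (x1, x3), each occurring in at least one literal, so different choices give different ground instances.
Number of ground instances = 28^2 = 784.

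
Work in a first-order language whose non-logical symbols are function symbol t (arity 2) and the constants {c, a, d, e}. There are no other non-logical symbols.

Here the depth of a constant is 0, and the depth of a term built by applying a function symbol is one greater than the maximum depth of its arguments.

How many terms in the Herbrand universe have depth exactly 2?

Let N_k = |{terms of depth ≤ k}|. Then N_0 = 4 and N_k = 4 + N_{k-1}^2 for k ≥ 1 (one summand per function symbol, arity giving the exponent).
N_0 = 4
N_1 = 4 + 4^2 = 20
N_2 = 4 + 20^2 = 404
Terms of depth exactly 2: N_2 − N_1 = 404 − 20 = 384.

384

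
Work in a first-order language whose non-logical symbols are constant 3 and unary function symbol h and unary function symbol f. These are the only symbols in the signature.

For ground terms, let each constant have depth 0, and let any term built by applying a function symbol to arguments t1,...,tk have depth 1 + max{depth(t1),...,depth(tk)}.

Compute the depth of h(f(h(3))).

depth(h(3)) = 1 + depth(3) = 1 + 0 = 1
depth(f(h(3))) = 1 + depth(h(3)) = 1 + 1 = 2
depth(h(f(h(3)))) = 1 + depth(f(h(3))) = 1 + 2 = 3

3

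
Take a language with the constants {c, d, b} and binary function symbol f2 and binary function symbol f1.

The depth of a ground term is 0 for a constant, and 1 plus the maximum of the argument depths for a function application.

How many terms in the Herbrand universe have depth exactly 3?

1565568

Let N_k count ground terms of depth at most k. Each non-constant term of depth ≤ k is some function symbol applied to depth-≤(k−1) arguments, giving N_k = 3 + N_{k-1}^2 + N_{k-1}^2.
N_0 = 3
N_1 = 3 + 3^2 + 3^2 = 21
N_2 = 3 + 21^2 + 21^2 = 885
N_3 = 3 + 885^2 + 885^2 = 1566453
Terms of depth exactly 3: N_3 − N_2 = 1566453 − 885 = 1565568.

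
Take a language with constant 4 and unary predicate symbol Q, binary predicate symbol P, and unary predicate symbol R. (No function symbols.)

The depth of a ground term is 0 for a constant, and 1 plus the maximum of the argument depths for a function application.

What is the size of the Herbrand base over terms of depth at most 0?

First count ground terms of depth ≤ 0.
With no function symbols every ground term is a constant, so there is exactly 1 ground term at every depth bound.
N_0 = 1
So |H| = 1.
Ground atoms are formed by filling each argument slot of a predicate with a term from H, so an r-ary predicate gives |H|^r atoms:
  Q: 1;  P: 1^2 = 1;  R: 1
Total ground atoms: 1 + 1 + 1 = 3.

3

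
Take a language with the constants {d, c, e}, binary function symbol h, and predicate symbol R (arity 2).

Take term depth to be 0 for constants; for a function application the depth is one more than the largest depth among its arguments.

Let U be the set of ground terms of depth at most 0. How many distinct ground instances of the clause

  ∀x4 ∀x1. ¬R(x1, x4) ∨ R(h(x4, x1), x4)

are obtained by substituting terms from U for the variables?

Ground terms of depth ≤ 0:
  Let N_k count ground terms of depth at most k. Each non-constant term of depth ≤ k is some function symbol applied to depth-≤(k−1) arguments, giving N_k = 3 + N_{k-1}^2.
  N_0 = 3
  Explicitly: d, c, e.
So there are 3 ground terms available for substitution.
The clause has 2 distinct variables (x4, x1), each appearing in the body. In the free term algebra distinct substitutions yield syntactically distinct ground instances.
Number of ground instances = 3^2 = 9.

9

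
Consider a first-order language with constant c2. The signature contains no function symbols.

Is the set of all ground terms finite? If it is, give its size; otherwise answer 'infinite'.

1

There are no function symbols, so the only ground term is the single constant.
The Herbrand universe is {c2}, finite with 1 element.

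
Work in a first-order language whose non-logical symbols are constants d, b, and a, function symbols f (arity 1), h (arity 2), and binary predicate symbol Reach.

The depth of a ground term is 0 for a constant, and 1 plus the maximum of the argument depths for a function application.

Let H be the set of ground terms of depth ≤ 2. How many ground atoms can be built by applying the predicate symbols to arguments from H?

59049

First count ground terms of depth ≤ 2.
Let N_k count ground terms of depth at most k. Each non-constant term of depth ≤ k is some function symbol applied to depth-≤(k−1) arguments, giving N_k = 3 + N_{k-1} + N_{k-1}^2.
N_0 = 3
N_1 = 3 + 3 + 3^2 = 15
N_2 = 3 + 15 + 15^2 = 243
So |H| = 243.
Each predicate of arity r yields |H|^r ground atoms (one per choice of an r-tuple from H):
  Reach: 243^2 = 59049
Total ground atoms: 59049.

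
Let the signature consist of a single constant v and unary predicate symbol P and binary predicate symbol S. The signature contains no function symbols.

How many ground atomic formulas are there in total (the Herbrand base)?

With no function symbols, the Herbrand universe is just the 1 constant.
Ground atoms per predicate: P: 1, S: 1^2 = 1.
Herbrand base size = 1 + 1 = 2.

2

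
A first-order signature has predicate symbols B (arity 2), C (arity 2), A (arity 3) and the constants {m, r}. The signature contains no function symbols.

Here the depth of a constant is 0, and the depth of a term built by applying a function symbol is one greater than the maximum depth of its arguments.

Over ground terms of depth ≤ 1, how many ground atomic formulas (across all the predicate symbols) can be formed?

First count ground terms of depth ≤ 1.
With no function symbols every ground term is a constant, so there are exactly 2 ground terms at every depth bound.
N_0 = 2
N_1 = 2
Explicitly: m, r.
So |H| = 2.
Ground atoms are formed by filling each argument slot of a predicate with a term from H, so an r-ary predicate gives |H|^r atoms:
  B: 2^2 = 4;  C: 2^2 = 4;  A: 2^3 = 8
Total ground atoms: 4 + 4 + 8 = 16.

16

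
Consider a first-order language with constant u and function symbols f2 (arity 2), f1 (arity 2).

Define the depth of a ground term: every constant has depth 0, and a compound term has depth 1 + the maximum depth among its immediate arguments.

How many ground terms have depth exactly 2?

If N_k denotes the number of depth-≤k ground terms, the 1 constant gives N_0 = 1, and each function symbol of arity r contributes N_{k-1}^r new terms at level k: N_k = 1 + N_{k-1}^2 + N_{k-1}^2.
N_0 = 1
N_1 = 1 + 1^2 + 1^2 = 3
N_2 = 1 + 3^2 + 3^2 = 19
Terms of depth exactly 2: N_2 − N_1 = 19 − 3 = 16.

16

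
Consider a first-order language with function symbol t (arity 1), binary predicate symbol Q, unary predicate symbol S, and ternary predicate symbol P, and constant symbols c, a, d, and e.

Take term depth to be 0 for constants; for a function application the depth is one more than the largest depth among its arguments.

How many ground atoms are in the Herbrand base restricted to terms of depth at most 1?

First count ground terms of depth ≤ 1.
Let N_k count ground terms of depth at most k. Each non-constant term of depth ≤ k is some function symbol applied to depth-≤(k−1) arguments, giving N_k = 4 + N_{k-1}.
N_0 = 4
N_1 = 4 + 4 = 8
Explicitly: c, a, d, e, t(c), t(a), t(d), t(e).
So |H| = 8.
For each predicate symbol, the number of ground atoms is |H| raised to its arity; summing:
  Q: 8^2 = 64;  S: 8;  P: 8^3 = 512
Total ground atoms: 64 + 8 + 512 = 584.

584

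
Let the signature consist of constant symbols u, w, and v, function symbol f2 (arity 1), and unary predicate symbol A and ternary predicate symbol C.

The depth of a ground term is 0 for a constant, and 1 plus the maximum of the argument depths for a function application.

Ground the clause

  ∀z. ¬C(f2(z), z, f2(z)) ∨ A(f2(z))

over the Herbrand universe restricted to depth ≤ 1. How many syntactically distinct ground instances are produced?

Ground terms of depth ≤ 1:
  Count level by level. With function symbols f2/1, the terms of depth ≤ k are the 3 constants together with each function applied to depth-≤(k−1) tuples, so N_k = 3 + N_{k-1}.
  N_0 = 3
  N_1 = 3 + 3 = 6
So there are 6 ground terms available for substitution.
The body mentions the single quantified variable z; since ground terms form a free algebra, no two substitutions collapse to the same formula.
Number of ground instances = 6.

6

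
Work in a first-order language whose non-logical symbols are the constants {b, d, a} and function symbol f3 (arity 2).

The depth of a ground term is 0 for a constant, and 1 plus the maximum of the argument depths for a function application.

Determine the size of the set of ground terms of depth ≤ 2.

147

Let N_k count ground terms of depth at most k. Each non-constant term of depth ≤ k is some function symbol applied to depth-≤(k−1) arguments, giving N_k = 3 + N_{k-1}^2.
N_0 = 3
N_1 = 3 + 3^2 = 12
N_2 = 3 + 12^2 = 147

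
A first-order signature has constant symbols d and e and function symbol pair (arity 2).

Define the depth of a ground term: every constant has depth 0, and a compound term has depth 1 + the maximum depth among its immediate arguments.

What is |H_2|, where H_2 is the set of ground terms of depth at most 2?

Count level by level. With function symbols pair/2, the terms of depth ≤ k are the 2 constants together with each function applied to depth-≤(k−1) tuples, so N_k = 2 + N_{k-1}^2.
N_0 = 2
N_1 = 2 + 2^2 = 6
N_2 = 2 + 6^2 = 38

38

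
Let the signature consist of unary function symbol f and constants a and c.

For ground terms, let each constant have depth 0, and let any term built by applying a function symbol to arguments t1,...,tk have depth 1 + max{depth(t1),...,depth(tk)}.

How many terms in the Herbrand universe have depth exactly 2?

2

Let N_k = |{terms of depth ≤ k}|. Then N_0 = 2 and N_k = 2 + N_{k-1} for k ≥ 1 (one summand per function symbol, arity giving the exponent).
N_0 = 2
N_1 = 2 + 2 = 4
N_2 = 2 + 4 = 6
Terms of depth exactly 2: N_2 − N_1 = 6 − 4 = 2.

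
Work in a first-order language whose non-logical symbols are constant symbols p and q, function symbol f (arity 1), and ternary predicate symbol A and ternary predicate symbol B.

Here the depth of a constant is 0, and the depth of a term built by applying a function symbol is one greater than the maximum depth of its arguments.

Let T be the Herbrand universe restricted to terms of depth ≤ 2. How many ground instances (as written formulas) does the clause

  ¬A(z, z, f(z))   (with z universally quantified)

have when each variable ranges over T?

Ground terms of depth ≤ 2:
  Count level by level. With function symbols f/1, the terms of depth ≤ k are the 2 constants together with each function applied to depth-≤(k−1) tuples, so N_k = 2 + N_{k-1}.
  N_0 = 2
  N_1 = 2 + 2 = 4
  N_2 = 2 + 4 = 6
So there are 6 ground terms available for substitution.
The variable z ranges independently over the available ground terms, and distinct assignments produce distinct instances.
Number of ground instances = 6.

6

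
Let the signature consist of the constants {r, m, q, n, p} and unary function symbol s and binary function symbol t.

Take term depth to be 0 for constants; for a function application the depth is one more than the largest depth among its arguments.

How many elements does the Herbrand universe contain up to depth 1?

Write N_k for the number of ground terms of depth ≤ k. A term of depth ≤ k is either a constant or a function symbol applied to arguments of depth ≤ k−1, so N_k = 5 + N_{k-1} + N_{k-1}^2.
N_0 = 5
N_1 = 5 + 5 + 5^2 = 35

35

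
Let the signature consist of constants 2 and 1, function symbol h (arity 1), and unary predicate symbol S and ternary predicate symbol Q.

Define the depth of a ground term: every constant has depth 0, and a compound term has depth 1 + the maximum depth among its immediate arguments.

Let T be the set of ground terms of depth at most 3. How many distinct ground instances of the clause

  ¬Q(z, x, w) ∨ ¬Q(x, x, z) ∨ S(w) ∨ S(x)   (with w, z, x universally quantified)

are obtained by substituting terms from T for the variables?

Ground terms of depth ≤ 3:
  Count level by level. With function symbols h/1, the terms of depth ≤ k are the 2 constants together with each function applied to depth-≤(k−1) tuples, so N_k = 2 + N_{k-1}.
  N_0 = 2
  N_1 = 2 + 2 = 4
  N_2 = 2 + 4 = 6
  N_3 = 2 + 6 = 8
  Explicitly: 2, 1, h(2), h(1), h(h(2)), h(h(1)), h(h(h(2))), h(h(h(1))).
So there are 8 ground terms available for substitution.
The clause has 3 distinct variables (w, z, x), each appearing in the body. In the free term algebra distinct substitutions yield syntactically distinct ground instances.
Number of ground instances = 8^3 = 512.

512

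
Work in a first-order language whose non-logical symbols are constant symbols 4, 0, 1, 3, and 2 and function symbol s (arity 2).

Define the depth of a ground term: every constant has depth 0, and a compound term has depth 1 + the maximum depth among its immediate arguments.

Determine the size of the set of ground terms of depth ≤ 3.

If N_k denotes the number of depth-≤k ground terms, the 5 constants give N_0 = 5, and each function symbol of arity r contributes N_{k-1}^r new terms at level k: N_k = 5 + N_{k-1}^2.
N_0 = 5
N_1 = 5 + 5^2 = 30
N_2 = 5 + 30^2 = 905
N_3 = 5 + 905^2 = 819030

819030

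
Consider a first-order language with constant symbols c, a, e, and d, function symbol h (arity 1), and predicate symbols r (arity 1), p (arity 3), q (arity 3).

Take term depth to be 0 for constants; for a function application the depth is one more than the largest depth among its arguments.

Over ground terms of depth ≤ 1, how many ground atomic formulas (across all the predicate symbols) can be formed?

First count ground terms of depth ≤ 1.
Let N_k count ground terms of depth at most k. Each non-constant term of depth ≤ k is some function symbol applied to depth-≤(k−1) arguments, giving N_k = 4 + N_{k-1}.
N_0 = 4
N_1 = 4 + 4 = 8
Explicitly: c, a, e, d, h(c), h(a), h(e), h(d).
So |H| = 8.
For each predicate symbol, the number of ground atoms is |H| raised to its arity; summing:
  r: 8;  p: 8^3 = 512;  q: 8^3 = 512
Total ground atoms: 8 + 512 + 512 = 1032.

1032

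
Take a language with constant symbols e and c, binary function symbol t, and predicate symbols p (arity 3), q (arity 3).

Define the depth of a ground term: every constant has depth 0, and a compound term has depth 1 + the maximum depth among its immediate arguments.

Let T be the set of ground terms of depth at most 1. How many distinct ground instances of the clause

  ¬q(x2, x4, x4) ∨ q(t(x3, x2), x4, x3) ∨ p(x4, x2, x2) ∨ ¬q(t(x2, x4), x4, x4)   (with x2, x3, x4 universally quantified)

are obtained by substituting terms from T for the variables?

216

Ground terms of depth ≤ 1:
  Let N_k count ground terms of depth at most k. Each non-constant term of depth ≤ k is some function symbol applied to depth-≤(k−1) arguments, giving N_k = 2 + N_{k-1}^2.
  N_0 = 2
  N_1 = 2 + 2^2 = 6
So there are 6 ground terms available for substitution.
The clause has 3 distinct variables (x2, x3, x4), each appearing in the body. In the free term algebra distinct substitutions yield syntactically distinct ground instances.
Number of ground instances = 6^3 = 216.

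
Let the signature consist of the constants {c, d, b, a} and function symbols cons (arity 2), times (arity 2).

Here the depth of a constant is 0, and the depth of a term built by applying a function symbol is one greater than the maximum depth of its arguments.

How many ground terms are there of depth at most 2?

Let N_k count ground terms of depth at most k. Each non-constant term of depth ≤ k is some function symbol applied to depth-≤(k−1) arguments, giving N_k = 4 + N_{k-1}^2 + N_{k-1}^2.
N_0 = 4
N_1 = 4 + 4^2 + 4^2 = 36
N_2 = 4 + 36^2 + 36^2 = 2596

2596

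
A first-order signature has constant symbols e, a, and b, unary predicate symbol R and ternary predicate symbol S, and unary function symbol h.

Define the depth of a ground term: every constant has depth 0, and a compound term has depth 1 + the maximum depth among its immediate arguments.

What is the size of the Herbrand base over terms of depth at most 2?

First count ground terms of depth ≤ 2.
Write N_k for the number of ground terms of depth ≤ k. A term of depth ≤ k is either a constant or a function symbol applied to arguments of depth ≤ k−1, so N_k = 3 + N_{k-1}.
N_0 = 3
N_1 = 3 + 3 = 6
N_2 = 3 + 6 = 9
So |H| = 9.
Each predicate of arity r yields |H|^r ground atoms (one per choice of an r-tuple from H):
  R: 9;  S: 9^3 = 729
Total ground atoms: 9 + 729 = 738.

738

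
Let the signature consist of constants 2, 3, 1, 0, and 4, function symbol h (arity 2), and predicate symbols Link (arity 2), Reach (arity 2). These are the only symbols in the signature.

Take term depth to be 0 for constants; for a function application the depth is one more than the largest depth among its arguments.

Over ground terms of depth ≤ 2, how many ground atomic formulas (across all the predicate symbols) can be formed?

First count ground terms of depth ≤ 2.
Count level by level. With function symbols h/2, the terms of depth ≤ k are the 5 constants together with each function applied to depth-≤(k−1) tuples, so N_k = 5 + N_{k-1}^2.
N_0 = 5
N_1 = 5 + 5^2 = 30
N_2 = 5 + 30^2 = 905
So |H| = 905.
Each predicate of arity r yields |H|^r ground atoms (one per choice of an r-tuple from H):
  Link: 905^2 = 819025;  Reach: 905^2 = 819025
Total ground atoms: 819025 + 819025 = 1638050.

1638050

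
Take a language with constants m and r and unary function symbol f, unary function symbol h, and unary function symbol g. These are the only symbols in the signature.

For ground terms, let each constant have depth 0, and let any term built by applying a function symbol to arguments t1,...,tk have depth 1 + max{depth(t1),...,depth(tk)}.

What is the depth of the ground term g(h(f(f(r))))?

4

depth(f(r)) = 1 + depth(r) = 1 + 0 = 1
depth(f(f(r))) = 1 + depth(f(r)) = 1 + 1 = 2
depth(h(f(f(r)))) = 1 + depth(f(f(r))) = 1 + 2 = 3
depth(g(h(f(f(r))))) = 1 + depth(h(f(f(r)))) = 1 + 3 = 4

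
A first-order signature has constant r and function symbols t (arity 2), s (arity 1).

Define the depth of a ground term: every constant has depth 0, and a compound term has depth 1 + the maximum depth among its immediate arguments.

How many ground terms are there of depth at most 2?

13

Let N_k = |{terms of depth ≤ k}|. Then N_0 = 1 and N_k = 1 + N_{k-1}^2 + N_{k-1} for k ≥ 1 (one summand per function symbol, arity giving the exponent).
N_0 = 1
N_1 = 1 + 1^2 + 1 = 3
N_2 = 1 + 3^2 + 3 = 13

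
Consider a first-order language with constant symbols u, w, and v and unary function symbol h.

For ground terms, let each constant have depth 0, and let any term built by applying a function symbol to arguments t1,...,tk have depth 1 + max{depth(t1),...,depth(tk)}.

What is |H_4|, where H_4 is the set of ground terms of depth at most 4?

Write N_k for the number of ground terms of depth ≤ k. A term of depth ≤ k is either a constant or a function symbol applied to arguments of depth ≤ k−1, so N_k = 3 + N_{k-1}.
N_0 = 3
N_1 = 3 + 3 = 6
N_2 = 3 + 6 = 9
N_3 = 3 + 9 = 12
N_4 = 3 + 12 = 15

15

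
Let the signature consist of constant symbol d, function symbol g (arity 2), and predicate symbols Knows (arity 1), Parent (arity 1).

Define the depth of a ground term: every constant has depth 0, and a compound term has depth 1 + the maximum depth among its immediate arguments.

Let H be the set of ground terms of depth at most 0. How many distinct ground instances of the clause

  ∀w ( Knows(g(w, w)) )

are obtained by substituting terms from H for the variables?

1

Ground terms of depth ≤ 0:
  Write N_k for the number of ground terms of depth ≤ k. A term of depth ≤ k is either a constant or a function symbol applied to arguments of depth ≤ k−1, so N_k = 1 + N_{k-1}^2.
  N_0 = 1
So there is exactly 1 ground term available for substitution.
The variable w ranges independently over the available ground terms, and distinct assignments produce distinct instances.
Number of ground instances = 1.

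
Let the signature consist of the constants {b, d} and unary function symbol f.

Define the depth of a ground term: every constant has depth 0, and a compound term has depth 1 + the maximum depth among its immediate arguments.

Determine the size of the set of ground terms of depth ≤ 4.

Count level by level. With function symbols f/1, the terms of depth ≤ k are the 2 constants together with each function applied to depth-≤(k−1) tuples, so N_k = 2 + N_{k-1}.
N_0 = 2
N_1 = 2 + 2 = 4
N_2 = 2 + 4 = 6
N_3 = 2 + 6 = 8
N_4 = 2 + 8 = 10
Explicitly: b, d, f(b), f(d), f(f(b)), f(f(d)), f(f(f(b))), f(f(f(d))), f(f(f(f(b)))), f(f(f(f(d)))).

10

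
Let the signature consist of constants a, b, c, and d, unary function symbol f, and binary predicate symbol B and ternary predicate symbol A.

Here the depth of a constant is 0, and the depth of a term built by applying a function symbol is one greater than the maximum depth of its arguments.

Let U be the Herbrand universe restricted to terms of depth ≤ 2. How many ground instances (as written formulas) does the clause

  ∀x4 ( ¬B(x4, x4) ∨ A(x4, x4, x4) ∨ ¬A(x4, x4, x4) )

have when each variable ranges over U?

12

Ground terms of depth ≤ 2:
  If N_k denotes the number of depth-≤k ground terms, the 4 constants give N_0 = 4, and each function symbol of arity r contributes N_{k-1}^r new terms at level k: N_k = 4 + N_{k-1}.
  N_0 = 4
  N_1 = 4 + 4 = 8
  N_2 = 4 + 8 = 12
  Explicitly: a, b, c, d, f(a), f(b), f(c), f(d), f(f(a)), f(f(b)), f(f(c)), f(f(d)).
So there are 12 ground terms available for substitution.
The body mentions the single quantified variable x4; since ground terms form a free algebra, no two substitutions collapse to the same formula.
Number of ground instances = 12.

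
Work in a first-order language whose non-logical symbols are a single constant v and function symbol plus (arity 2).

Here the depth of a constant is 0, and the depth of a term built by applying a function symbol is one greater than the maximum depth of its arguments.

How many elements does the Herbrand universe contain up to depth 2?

5

Count level by level. With function symbols plus/2, the terms of depth ≤ k are the 1 constant together with each function applied to depth-≤(k−1) tuples, so N_k = 1 + N_{k-1}^2.
N_0 = 1
N_1 = 1 + 1^2 = 2
N_2 = 1 + 2^2 = 5
Explicitly: v, plus(v, v), plus(v, plus(v, v)), plus(plus(v, v), v), plus(plus(v, v), plus(v, v)).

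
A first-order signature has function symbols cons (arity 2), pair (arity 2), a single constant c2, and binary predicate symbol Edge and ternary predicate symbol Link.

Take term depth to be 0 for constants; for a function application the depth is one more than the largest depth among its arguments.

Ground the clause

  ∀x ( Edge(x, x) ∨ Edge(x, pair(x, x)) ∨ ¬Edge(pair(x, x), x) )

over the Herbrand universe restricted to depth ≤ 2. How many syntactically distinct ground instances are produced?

19

Ground terms of depth ≤ 2:
  Count level by level. With function symbols cons/2, pair/2, the terms of depth ≤ k are the 1 constant together with each function applied to depth-≤(k−1) tuples, so N_k = 1 + N_{k-1}^2 + N_{k-1}^2.
  N_0 = 1
  N_1 = 1 + 1^2 + 1^2 = 3
  N_2 = 1 + 3^2 + 3^2 = 19
So there are 19 ground terms available for substitution.
The variable x ranges independently over the available ground terms, and distinct assignments produce distinct instances.
Number of ground instances = 19.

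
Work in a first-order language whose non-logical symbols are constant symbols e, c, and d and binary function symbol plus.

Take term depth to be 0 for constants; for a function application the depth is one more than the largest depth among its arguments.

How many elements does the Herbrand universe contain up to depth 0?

3

Write N_k for the number of ground terms of depth ≤ k. A term of depth ≤ k is either a constant or a function symbol applied to arguments of depth ≤ k−1, so N_k = 3 + N_{k-1}^2.
N_0 = 3
Explicitly: e, c, d.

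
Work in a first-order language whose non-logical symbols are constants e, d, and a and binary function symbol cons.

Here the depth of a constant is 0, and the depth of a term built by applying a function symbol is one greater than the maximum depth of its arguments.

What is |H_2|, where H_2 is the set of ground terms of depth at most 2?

Let N_k count ground terms of depth at most k. Each non-constant term of depth ≤ k is some function symbol applied to depth-≤(k−1) arguments, giving N_k = 3 + N_{k-1}^2.
N_0 = 3
N_1 = 3 + 3^2 = 12
N_2 = 3 + 12^2 = 147

147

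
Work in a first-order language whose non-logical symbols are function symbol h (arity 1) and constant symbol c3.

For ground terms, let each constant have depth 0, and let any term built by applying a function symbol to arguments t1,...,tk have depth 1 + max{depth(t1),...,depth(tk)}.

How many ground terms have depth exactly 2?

If N_k denotes the number of depth-≤k ground terms, the 1 constant gives N_0 = 1, and each function symbol of arity r contributes N_{k-1}^r new terms at level k: N_k = 1 + N_{k-1}.
N_0 = 1
N_1 = 1 + 1 = 2
N_2 = 1 + 2 = 3
Terms of depth exactly 2: N_2 − N_1 = 3 − 2 = 1.

1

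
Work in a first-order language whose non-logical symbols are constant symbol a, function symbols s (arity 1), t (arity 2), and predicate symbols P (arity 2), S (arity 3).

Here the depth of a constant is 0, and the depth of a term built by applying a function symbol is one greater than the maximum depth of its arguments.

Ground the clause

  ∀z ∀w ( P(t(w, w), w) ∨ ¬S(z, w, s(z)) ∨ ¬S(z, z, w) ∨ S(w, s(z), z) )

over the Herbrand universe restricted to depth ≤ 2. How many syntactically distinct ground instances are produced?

Ground terms of depth ≤ 2:
  Count level by level. With function symbols s/1, t/2, the terms of depth ≤ k are the 1 constant together with each function applied to depth-≤(k−1) tuples, so N_k = 1 + N_{k-1} + N_{k-1}^2.
  N_0 = 1
  N_1 = 1 + 1 + 1^2 = 3
  N_2 = 1 + 3 + 3^2 = 13
So there are 13 ground terms available for substitution.
Each of z, w ranges independently over the available ground terms, and distinct assignments produce distinct instances.
Number of ground instances = 13^2 = 169.

169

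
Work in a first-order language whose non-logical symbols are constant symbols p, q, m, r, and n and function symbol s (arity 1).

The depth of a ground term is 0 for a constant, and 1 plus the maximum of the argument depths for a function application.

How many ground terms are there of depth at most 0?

5

Write N_k for the number of ground terms of depth ≤ k. A term of depth ≤ k is either a constant or a function symbol applied to arguments of depth ≤ k−1, so N_k = 5 + N_{k-1}.
N_0 = 5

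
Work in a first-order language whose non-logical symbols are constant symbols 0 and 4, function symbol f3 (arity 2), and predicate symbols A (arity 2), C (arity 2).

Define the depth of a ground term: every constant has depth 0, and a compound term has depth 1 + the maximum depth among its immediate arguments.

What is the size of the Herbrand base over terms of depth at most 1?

First count ground terms of depth ≤ 1.
If N_k denotes the number of depth-≤k ground terms, the 2 constants give N_0 = 2, and each function symbol of arity r contributes N_{k-1}^r new terms at level k: N_k = 2 + N_{k-1}^2.
N_0 = 2
N_1 = 2 + 2^2 = 6
So |H| = 6.
Ground atoms are formed by filling each argument slot of a predicate with a term from H, so an r-ary predicate gives |H|^r atoms:
  A: 6^2 = 36;  C: 6^2 = 36
Total ground atoms: 36 + 36 = 72.

72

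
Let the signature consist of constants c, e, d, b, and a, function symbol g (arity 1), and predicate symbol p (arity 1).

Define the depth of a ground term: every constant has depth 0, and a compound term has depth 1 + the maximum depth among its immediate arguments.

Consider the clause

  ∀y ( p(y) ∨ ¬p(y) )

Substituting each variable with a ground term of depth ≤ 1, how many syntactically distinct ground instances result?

10

Ground terms of depth ≤ 1:
  Write N_k for the number of ground terms of depth ≤ k. A term of depth ≤ k is either a constant or a function symbol applied to arguments of depth ≤ k−1, so N_k = 5 + N_{k-1}.
  N_0 = 5
  N_1 = 5 + 5 = 10
So there are 10 ground terms available for substitution.
The body mentions the single quantified variable y; since ground terms form a free algebra, no two substitutions collapse to the same formula.
Number of ground instances = 10.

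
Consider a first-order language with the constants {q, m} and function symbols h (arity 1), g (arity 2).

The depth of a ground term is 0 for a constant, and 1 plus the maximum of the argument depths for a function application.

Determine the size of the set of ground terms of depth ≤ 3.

5552

Count level by level. With function symbols h/1, g/2, the terms of depth ≤ k are the 2 constants together with each function applied to depth-≤(k−1) tuples, so N_k = 2 + N_{k-1} + N_{k-1}^2.
N_0 = 2
N_1 = 2 + 2 + 2^2 = 8
N_2 = 2 + 8 + 8^2 = 74
N_3 = 2 + 74 + 74^2 = 5552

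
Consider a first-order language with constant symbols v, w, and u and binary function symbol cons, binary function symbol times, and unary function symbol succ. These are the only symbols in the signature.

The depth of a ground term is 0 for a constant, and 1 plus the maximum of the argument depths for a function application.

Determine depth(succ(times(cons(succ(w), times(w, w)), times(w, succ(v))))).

depth(succ(w)) = 1 + depth(w) = 1 + 0 = 1
depth(times(w, w)) = 1 + max(0, 0) = 1
depth(cons(succ(w), times(w, w))) = 1 + max(1, 1) = 2
depth(succ(v)) = 1 + depth(v) = 1 + 0 = 1
depth(times(w, succ(v))) = 1 + max(0, 1) = 2
depth(times(cons(succ(w), times(w, w)), times(w, succ(v)))) = 1 + max(2, 2) = 3
depth(succ(times(cons(succ(w), times(w, w)), times(w, succ(v))))) = 1 + depth(times(cons(succ(w), times(w, w)), times(w, succ(v)))) = 1 + 3 = 4

4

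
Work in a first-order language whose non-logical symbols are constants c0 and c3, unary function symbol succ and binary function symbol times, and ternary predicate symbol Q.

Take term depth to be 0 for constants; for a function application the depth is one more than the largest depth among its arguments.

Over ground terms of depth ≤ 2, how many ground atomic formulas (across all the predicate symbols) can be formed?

405224

First count ground terms of depth ≤ 2.
Write N_k for the number of ground terms of depth ≤ k. A term of depth ≤ k is either a constant or a function symbol applied to arguments of depth ≤ k−1, so N_k = 2 + N_{k-1} + N_{k-1}^2.
N_0 = 2
N_1 = 2 + 2 + 2^2 = 8
N_2 = 2 + 8 + 8^2 = 74
So |H| = 74.
Each predicate of arity r yields |H|^r ground atoms (one per choice of an r-tuple from H):
  Q: 74^3 = 405224
Total ground atoms: 405224.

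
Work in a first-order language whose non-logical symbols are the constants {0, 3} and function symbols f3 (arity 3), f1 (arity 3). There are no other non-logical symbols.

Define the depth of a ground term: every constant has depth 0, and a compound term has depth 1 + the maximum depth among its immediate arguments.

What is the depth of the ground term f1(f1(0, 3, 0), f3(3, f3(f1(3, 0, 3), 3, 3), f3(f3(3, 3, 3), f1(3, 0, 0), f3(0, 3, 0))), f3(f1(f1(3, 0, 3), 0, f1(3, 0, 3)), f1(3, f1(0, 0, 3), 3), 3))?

4

depth(f1(0, 3, 0)) = 1 + max(0, 0, 0) = 1
depth(f1(3, 0, 3)) = 1 + max(0, 0, 0) = 1
depth(f3(f1(3, 0, 3), 3, 3)) = 1 + max(1, 0, 0) = 2
depth(f3(3, 3, 3)) = 1 + max(0, 0, 0) = 1
depth(f1(3, 0, 0)) = 1 + max(0, 0, 0) = 1
depth(f3(0, 3, 0)) = 1 + max(0, 0, 0) = 1
depth(f3(f3(3, 3, 3), f1(3, 0, 0), f3(0, 3, 0))) = 1 + max(1, 1, 1) = 2
depth(f3(3, f3(f1(3, 0, 3), 3, 3), f3(f3(3, 3, 3), f1(3, 0, 0), f3(0, 3, 0)))) = 1 + max(0, 2, 2) = 3
depth(f1(f1(3, 0, 3), 0, f1(3, 0, 3))) = 1 + max(1, 0, 1) = 2
depth(f1(0, 0, 3)) = 1 + max(0, 0, 0) = 1
depth(f1(3, f1(0, 0, 3), 3)) = 1 + max(0, 1, 0) = 2
depth(f3(f1(f1(3, 0, 3), 0, f1(3, 0, 3)), f1(3, f1(0, 0, 3), 3), 3)) = 1 + max(2, 2, 0) = 3
depth(f1(f1(0, 3, 0), f3(3, f3(f1(3, 0, 3), 3, 3), f3(f3(3, 3, 3), f1(3, 0, 0), f3(0, 3, 0))), f3(f1(f1(3, 0, 3), 0, f1(3, 0, 3)), f1(3, f1(0, 0, 3), 3), 3))) = 1 + max(1, 3, 3) = 4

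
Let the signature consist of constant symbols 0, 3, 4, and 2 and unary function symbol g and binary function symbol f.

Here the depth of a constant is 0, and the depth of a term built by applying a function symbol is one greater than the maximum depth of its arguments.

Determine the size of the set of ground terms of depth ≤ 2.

604

If N_k denotes the number of depth-≤k ground terms, the 4 constants give N_0 = 4, and each function symbol of arity r contributes N_{k-1}^r new terms at level k: N_k = 4 + N_{k-1} + N_{k-1}^2.
N_0 = 4
N_1 = 4 + 4 + 4^2 = 24
N_2 = 4 + 24 + 24^2 = 604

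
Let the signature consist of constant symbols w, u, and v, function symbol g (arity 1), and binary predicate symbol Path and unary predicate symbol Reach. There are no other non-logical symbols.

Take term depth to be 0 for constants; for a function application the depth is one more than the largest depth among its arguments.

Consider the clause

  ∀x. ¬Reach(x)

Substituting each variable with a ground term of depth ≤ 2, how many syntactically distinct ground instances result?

9

Ground terms of depth ≤ 2:
  Let N_k = |{terms of depth ≤ k}|. Then N_0 = 3 and N_k = 3 + N_{k-1} for k ≥ 1 (one summand per function symbol, arity giving the exponent).
  N_0 = 3
  N_1 = 3 + 3 = 6
  N_2 = 3 + 6 = 9
  Explicitly: w, u, v, g(w), g(u), g(v), g(g(w)), g(g(u)), g(g(v)).
So there are 9 ground terms available for substitution.
The variable x ranges independently over the available ground terms, and distinct assignments produce distinct instances.
Number of ground instances = 9.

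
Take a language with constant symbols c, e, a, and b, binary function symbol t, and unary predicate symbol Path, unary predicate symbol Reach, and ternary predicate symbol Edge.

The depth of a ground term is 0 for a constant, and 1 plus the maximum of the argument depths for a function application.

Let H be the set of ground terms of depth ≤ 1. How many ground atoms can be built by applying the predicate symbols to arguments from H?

First count ground terms of depth ≤ 1.
Let N_k count ground terms of depth at most k. Each non-constant term of depth ≤ k is some function symbol applied to depth-≤(k−1) arguments, giving N_k = 4 + N_{k-1}^2.
N_0 = 4
N_1 = 4 + 4^2 = 20
So |H| = 20.
For each predicate symbol, the number of ground atoms is |H| raised to its arity; summing:
  Path: 20;  Reach: 20;  Edge: 20^3 = 8000
Total ground atoms: 20 + 20 + 8000 = 8040.

8040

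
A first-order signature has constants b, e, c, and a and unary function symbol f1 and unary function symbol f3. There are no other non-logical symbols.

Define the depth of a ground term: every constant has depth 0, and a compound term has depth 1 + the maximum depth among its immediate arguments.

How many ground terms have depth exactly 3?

Count level by level. With function symbols f1/1, f3/1, the terms of depth ≤ k are the 4 constants together with each function applied to depth-≤(k−1) tuples, so N_k = 4 + N_{k-1} + N_{k-1}.
N_0 = 4
N_1 = 4 + 4 + 4 = 12
N_2 = 4 + 12 + 12 = 28
N_3 = 4 + 28 + 28 = 60
Terms of depth exactly 3: N_3 − N_2 = 60 − 28 = 32.

32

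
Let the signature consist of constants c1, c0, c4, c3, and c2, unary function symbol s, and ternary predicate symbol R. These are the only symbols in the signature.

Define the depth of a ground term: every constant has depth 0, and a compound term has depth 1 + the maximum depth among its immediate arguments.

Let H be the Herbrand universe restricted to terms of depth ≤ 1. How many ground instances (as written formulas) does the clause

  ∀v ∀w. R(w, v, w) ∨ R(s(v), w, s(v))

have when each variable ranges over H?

Ground terms of depth ≤ 1:
  Let N_k count ground terms of depth at most k. Each non-constant term of depth ≤ k is some function symbol applied to depth-≤(k−1) arguments, giving N_k = 5 + N_{k-1}.
  N_0 = 5
  N_1 = 5 + 5 = 10
  Explicitly: c1, c0, c4, c3, c2, s(c1), s(c0), s(c4), s(c3), s(c2).
So there are 10 ground terms available for substitution.
There are 2 variables to instantiate (v, w), each occurring in at least one literal, so different choices give different ground instances.
Number of ground instances = 10^2 = 100.

100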